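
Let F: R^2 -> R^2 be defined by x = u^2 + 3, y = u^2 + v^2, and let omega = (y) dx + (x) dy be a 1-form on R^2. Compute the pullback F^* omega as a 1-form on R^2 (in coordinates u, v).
F^* omega = (2*u*(2*u^2 + v^2 + 3)) du + (2*v*(u^2 + 3)) dv

Using F^*(f dg) = (f ∘ F) d(g ∘ F), substitute each coordinate x_i by F_i(u, v) in f_i, and replace dx_i by d F_i = (∂F_i/∂u) du + (∂F_i/∂v) dv.
  For the x component: f_1(F) = u^2 + v^2; d F_1 = (2*u) du + (0) dv
  For the y component: f_2(F) = u^2 + 3; d F_2 = (2*u) du + (2*v) dv
Combining and collecting du, dv coefficients:
  coeff of du: 2*u*(2*u^2 + v^2 + 3)
  coeff of dv: 2*v*(u^2 + 3)
F^* omega = (2*u*(2*u^2 + v^2 + 3)) du + (2*v*(u^2 + 3)) dv.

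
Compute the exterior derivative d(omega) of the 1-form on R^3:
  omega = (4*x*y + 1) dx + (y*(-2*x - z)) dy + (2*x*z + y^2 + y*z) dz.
d(omega) = (-4*x - 2*y) dx ∧ dy + (2*z) dx ∧ dz + (3*y + z) dy ∧ dz

For a 1-form omega = sum_i f_i dx_i, the exterior derivative is
  d(omega) = sum_{i < j} (∂f_j/∂x_i - ∂f_i/∂x_j) dx_i ∧ dx_j.
  coefficient of dx ∧ dy: ∂f_2/∂x - ∂f_1/∂y = ∂(y*(-2*x - z))/∂x - ∂(4*x*y + 1)/∂y = -4*x - 2*y
  coefficient of dx ∧ dz: ∂f_3/∂x - ∂f_1/∂z = ∂(2*x*z + y^2 + y*z)/∂x - ∂(4*x*y + 1)/∂z = 2*z
  coefficient of dy ∧ dz: ∂f_3/∂y - ∂f_2/∂z = ∂(2*x*z + y^2 + y*z)/∂y - ∂(y*(-2*x - z))/∂z = 3*y + z
Assembling: d(omega) = (-4*x - 2*y) dx ∧ dy + (2*z) dx ∧ dz + (3*y + z) dy ∧ dz.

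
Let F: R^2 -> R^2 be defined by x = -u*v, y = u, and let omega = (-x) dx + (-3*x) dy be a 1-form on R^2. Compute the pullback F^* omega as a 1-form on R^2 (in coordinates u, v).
F^* omega = (u*v*(3 - v)) du + (-u^2*v) dv

Using F^*(f dg) = (f ∘ F) d(g ∘ F), substitute each coordinate x_i by F_i(u, v) in f_i, and replace dx_i by d F_i = (∂F_i/∂u) du + (∂F_i/∂v) dv.
  For the x component: f_1(F) = u*v; d F_1 = (-v) du + (-u) dv
  For the y component: f_2(F) = 3*u*v; d F_2 = (1) du + (0) dv
Combining and collecting du, dv coefficients:
  coeff of du: u*v*(3 - v)
  coeff of dv: -u^2*v
F^* omega = (u*v*(3 - v)) du + (-u^2*v) dv.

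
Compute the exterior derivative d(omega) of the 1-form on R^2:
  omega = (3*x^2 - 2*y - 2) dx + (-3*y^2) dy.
d(omega) = (2) dx ∧ dy

For a 1-form omega = sum_i f_i dx_i, the exterior derivative is
  d(omega) = sum_{i < j} (∂f_j/∂x_i - ∂f_i/∂x_j) dx_i ∧ dx_j.
  coefficient of dx ∧ dy: ∂f_2/∂x - ∂f_1/∂y = ∂(-3*y^2)/∂x - ∂(3*x^2 - 2*y - 2)/∂y = 2
Assembling: d(omega) = (2) dx ∧ dy.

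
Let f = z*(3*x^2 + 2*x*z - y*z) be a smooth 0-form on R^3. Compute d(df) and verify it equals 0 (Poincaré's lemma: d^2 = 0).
d(df) = 0

Step 1: df = sum_i (∂f/∂x_i) dx_i = (2*z*(3*x + z)) dx + (-z^2) dy + (3*x^2 + 4*x*z - 2*y*z) dz.
Step 2: Apply d again. Using the 1-form formula, the coefficient of dx ∧ dy in d(df) is ∂^2 f/∂x ∂y - ∂^2 f/∂y ∂x = (0) - (0) = 0 (equality of mixed partials for smooth f).
Similarly for dx ∧ dz and dy ∧ dz — all coefficients vanish. So d(df) = 0.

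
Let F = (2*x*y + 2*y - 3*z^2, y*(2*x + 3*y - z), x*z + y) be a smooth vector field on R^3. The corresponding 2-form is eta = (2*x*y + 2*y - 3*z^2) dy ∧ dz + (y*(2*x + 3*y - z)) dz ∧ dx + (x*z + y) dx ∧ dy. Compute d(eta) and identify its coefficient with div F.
d(eta) = (3*x + 8*y - z) dx ∧ dy ∧ dz; div F = 3*x + 8*y - z

For a 2-form in R^3 of the form above, applying d gives a 3-form with coefficient ∂P/∂x + ∂Q/∂y + ∂R/∂z:
  ∂P/∂x = 2*y
  ∂Q/∂y = 2*x + 6*y - z
  ∂R/∂z = x
Sum = 3*x + 8*y - z, which is exactly div F.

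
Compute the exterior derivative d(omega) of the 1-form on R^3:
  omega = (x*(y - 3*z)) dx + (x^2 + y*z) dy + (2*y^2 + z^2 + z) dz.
d(omega) = (x) dx ∧ dy + (3*x) dx ∧ dz + (3*y) dy ∧ dz

For a 1-form omega = sum_i f_i dx_i, the exterior derivative is
  d(omega) = sum_{i < j} (∂f_j/∂x_i - ∂f_i/∂x_j) dx_i ∧ dx_j.
  coefficient of dx ∧ dy: ∂f_2/∂x - ∂f_1/∂y = ∂(x^2 + y*z)/∂x - ∂(x*(y - 3*z))/∂y = x
  coefficient of dx ∧ dz: ∂f_3/∂x - ∂f_1/∂z = ∂(2*y^2 + z^2 + z)/∂x - ∂(x*(y - 3*z))/∂z = 3*x
  coefficient of dy ∧ dz: ∂f_3/∂y - ∂f_2/∂z = ∂(2*y^2 + z^2 + z)/∂y - ∂(x^2 + y*z)/∂z = 3*y
Assembling: d(omega) = (x) dx ∧ dy + (3*x) dx ∧ dz + (3*y) dy ∧ dz.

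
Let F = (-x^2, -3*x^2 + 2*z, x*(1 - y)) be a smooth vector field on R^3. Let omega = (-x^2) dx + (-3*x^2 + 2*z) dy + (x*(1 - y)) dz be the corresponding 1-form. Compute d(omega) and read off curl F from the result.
d(omega) = (-x - 2) dy ∧ dz + (y - 1) dz ∧ dx + (-6*x) dx ∧ dy; curl F = (-x - 2, y - 1, -6*x)

d omega = sum_{i<j} (∂f_j/∂x_i - ∂f_i/∂x_j) dx_i ∧ dx_j. Under the identification (dy ∧ dz, dz ∧ dx, dx ∧ dy) ↔ (e_x, e_y, e_z), the coefficients are exactly the components of curl F. Compute:
  ∂R/∂y - ∂Q/∂z = (-x) - (2) = -x - 2
  ∂P/∂z - ∂R/∂x = (0) - (1 - y) = y - 1
  ∂Q/∂x - ∂P/∂y = (-6*x) - (0) = -6*x.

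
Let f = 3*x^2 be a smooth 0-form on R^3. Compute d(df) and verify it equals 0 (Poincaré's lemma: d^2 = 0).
d(df) = 0

Step 1: df = sum_i (∂f/∂x_i) dx_i = (6*x) dx + (0) dy + (0) dz.
Step 2: Apply d again. Using the 1-form formula, the coefficient of dx ∧ dy in d(df) is ∂^2 f/∂x ∂y - ∂^2 f/∂y ∂x = (0) - (0) = 0 (equality of mixed partials for smooth f).
Similarly for dx ∧ dz and dy ∧ dz — all coefficients vanish. So d(df) = 0.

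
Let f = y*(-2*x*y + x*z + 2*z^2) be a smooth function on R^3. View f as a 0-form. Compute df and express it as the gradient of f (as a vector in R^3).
df = (y*(-2*y + z)) dx + (-4*x*y + x*z + 2*z^2) dy + (y*(x + 4*z)) dz; grad f = (y*(-2*y + z), -4*x*y + x*z + 2*z^2, y*(x + 4*z))

For a 0-form f, d f = (∂f/∂x) dx + (∂f/∂y) dy + (∂f/∂z) dz. The components of the vector representation are exactly the entries of grad f in Cartesian coordinates:
  ∂f/∂x = y*(-2*y + z)
  ∂f/∂y = -4*x*y + x*z + 2*z^2
  ∂f/∂z = y*(x + 4*z).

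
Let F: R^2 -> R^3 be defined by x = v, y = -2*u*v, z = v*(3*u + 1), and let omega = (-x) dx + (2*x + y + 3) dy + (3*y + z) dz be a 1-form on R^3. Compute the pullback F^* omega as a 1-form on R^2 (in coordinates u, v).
F^* omega = (v*(-5*u*v - v - 6)) du + (u*(-5*u*v - 4*v - 6)) dv

Using F^*(f dg) = (f ∘ F) d(g ∘ F), substitute each coordinate x_i by F_i(u, v) in f_i, and replace dx_i by d F_i = (∂F_i/∂u) du + (∂F_i/∂v) dv.
  For the x component: f_1(F) = -v; d F_1 = (0) du + (1) dv
  For the y component: f_2(F) = -2*u*v + 2*v + 3; d F_2 = (-2*v) du + (-2*u) dv
  For the z component: f_3(F) = v*(1 - 3*u); d F_3 = (3*v) du + (3*u + 1) dv
Combining and collecting du, dv coefficients:
  coeff of du: v*(-5*u*v - v - 6)
  coeff of dv: u*(-5*u*v - 4*v - 6)
F^* omega = (v*(-5*u*v - v - 6)) du + (u*(-5*u*v - 4*v - 6)) dv.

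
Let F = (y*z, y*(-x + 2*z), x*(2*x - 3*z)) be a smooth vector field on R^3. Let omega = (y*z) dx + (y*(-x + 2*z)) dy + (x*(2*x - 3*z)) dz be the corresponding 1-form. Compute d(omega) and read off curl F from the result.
d(omega) = (-2*y) dy ∧ dz + (-4*x + y + 3*z) dz ∧ dx + (-y - z) dx ∧ dy; curl F = (-2*y, -4*x + y + 3*z, -y - z)

d omega = sum_{i<j} (∂f_j/∂x_i - ∂f_i/∂x_j) dx_i ∧ dx_j. Under the identification (dy ∧ dz, dz ∧ dx, dx ∧ dy) ↔ (e_x, e_y, e_z), the coefficients are exactly the components of curl F. Compute:
  ∂R/∂y - ∂Q/∂z = (0) - (2*y) = -2*y
  ∂P/∂z - ∂R/∂x = (y) - (4*x - 3*z) = -4*x + y + 3*z
  ∂Q/∂x - ∂P/∂y = (-y) - (z) = -y - z.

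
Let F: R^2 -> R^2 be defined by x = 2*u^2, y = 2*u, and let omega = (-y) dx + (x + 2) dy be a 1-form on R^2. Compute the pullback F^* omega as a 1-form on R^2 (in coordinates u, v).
F^* omega = (4 - 4*u^2) du

Using F^*(f dg) = (f ∘ F) d(g ∘ F), substitute each coordinate x_i by F_i(u, v) in f_i, and replace dx_i by d F_i = (∂F_i/∂u) du + (∂F_i/∂v) dv.
  For the x component: f_1(F) = -2*u; d F_1 = (4*u) du + (0) dv
  For the y component: f_2(F) = 2*u^2 + 2; d F_2 = (2) du + (0) dv
Combining and collecting du, dv coefficients:
  coeff of du: 4 - 4*u^2
  coeff of dv: 0
F^* omega = (4 - 4*u^2) du.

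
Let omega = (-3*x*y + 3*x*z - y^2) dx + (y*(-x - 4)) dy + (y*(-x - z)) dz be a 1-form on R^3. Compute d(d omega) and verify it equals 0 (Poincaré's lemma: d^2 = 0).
d(d omega) = 0

Step 1: d omega = sum_{i<j} (∂f_j/∂x_i - ∂f_i/∂x_j) dx_i ∧ dx_j:
  coeff of dx ∧ dy: 3*x + y
  coeff of dx ∧ dz: -3*x - y
  coeff of dy ∧ dz: -x - z
Step 2: Apply d again to each 2-form coefficient. The only possible 3-form in R^3 is dx ∧ dy ∧ dz, with coefficient
  ∂(coeff of dy∧dz)/∂x - ∂(coeff of dx∧dz)/∂y + ∂(coeff of dx∧dy)/∂z
  = ∂/∂x (-x - z) - ∂/∂y (-3*x - y) + ∂/∂z (3*x + y).
Each of these terms simplifies to sums of mixed partials that cancel in pairs. The result is 0 (by equality of mixed partials for smooth functions — Schwarz / Clairaut).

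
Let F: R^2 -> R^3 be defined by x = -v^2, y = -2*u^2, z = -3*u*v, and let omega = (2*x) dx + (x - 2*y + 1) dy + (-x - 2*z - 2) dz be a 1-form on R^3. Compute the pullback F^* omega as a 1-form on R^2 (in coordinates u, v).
F^* omega = (-16*u^3 - 14*u*v^2 - 4*u - 3*v^3 + 6*v) du + (-18*u^2*v - 3*u*v^2 + 6*u + 4*v^3) dv

Using F^*(f dg) = (f ∘ F) d(g ∘ F), substitute each coordinate x_i by F_i(u, v) in f_i, and replace dx_i by d F_i = (∂F_i/∂u) du + (∂F_i/∂v) dv.
  For the x component: f_1(F) = -2*v^2; d F_1 = (0) du + (-2*v) dv
  For the y component: f_2(F) = 4*u^2 - v^2 + 1; d F_2 = (-4*u) du + (0) dv
  For the z component: f_3(F) = 6*u*v + v^2 - 2; d F_3 = (-3*v) du + (-3*u) dv
Combining and collecting du, dv coefficients:
  coeff of du: -16*u^3 - 14*u*v^2 - 4*u - 3*v^3 + 6*v
  coeff of dv: -18*u^2*v - 3*u*v^2 + 6*u + 4*v^3
F^* omega = (-16*u^3 - 14*u*v^2 - 4*u - 3*v^3 + 6*v) du + (-18*u^2*v - 3*u*v^2 + 6*u + 4*v^3) dv.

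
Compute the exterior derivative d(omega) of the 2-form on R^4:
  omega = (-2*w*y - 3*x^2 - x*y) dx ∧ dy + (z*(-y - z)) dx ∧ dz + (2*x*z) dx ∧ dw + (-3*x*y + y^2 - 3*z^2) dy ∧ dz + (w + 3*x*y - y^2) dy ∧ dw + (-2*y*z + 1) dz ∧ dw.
d(omega) = (y) dx ∧ dy ∧ dw + (-3*y + z) dx ∧ dy ∧ dz + (-2*x) dx ∧ dz ∧ dw + (-2*z) dy ∧ dz ∧ dw

For a 2-form omega = sum_{i<j} g_{ij} dx_i ∧ dx_j, the exterior derivative is
  d(omega) = sum_{i<j} d(g_{ij}) ∧ dx_i ∧ dx_j = sum_{i<j, k} (∂g_{ij}/∂x_k) dx_k ∧ dx_i ∧ dx_j.
Expand each term, using dx_k ∧ dx_i ∧ dx_j = sgn(permutation) dx_{(a)} ∧ dx_{(b)} ∧ dx_{(c)} with (a < b < c) sorted:
  d(-2*w*y - 3*x^2 - x*y) includes (∂/∂w)(-2*w*y - 3*x^2 - x*y) dw = (-2*y) dw, which multiplied by dx ∧ dy gives (-2*y) dx ∧ dy ∧ dw
  d(z*(-y - z)) includes (∂/∂y)(z*(-y - z)) dy = (-z) dy, which multiplied by dx ∧ dz gives (z) dx ∧ dy ∧ dz
  d(2*x*z) includes (∂/∂z)(2*x*z) dz = (2*x) dz, which multiplied by dx ∧ dw gives (-2*x) dx ∧ dz ∧ dw
  d(-3*x*y + y^2 - 3*z^2) includes (∂/∂x)(-3*x*y + y^2 - 3*z^2) dx = (-3*y) dx, which multiplied by dy ∧ dz gives (-3*y) dx ∧ dy ∧ dz
  d(w + 3*x*y - y^2) includes (∂/∂x)(w + 3*x*y - y^2) dx = (3*y) dx, which multiplied by dy ∧ dw gives (3*y) dx ∧ dy ∧ dw
  d(-2*y*z + 1) includes (∂/∂y)(-2*y*z + 1) dy = (-2*z) dy, which multiplied by dz ∧ dw gives (-2*z) dy ∧ dz ∧ dw
Collecting like 3-forms: d(omega) = (y) dx ∧ dy ∧ dw + (-3*y + z) dx ∧ dy ∧ dz + (-2*x) dx ∧ dz ∧ dw + (-2*z) dy ∧ dz ∧ dw.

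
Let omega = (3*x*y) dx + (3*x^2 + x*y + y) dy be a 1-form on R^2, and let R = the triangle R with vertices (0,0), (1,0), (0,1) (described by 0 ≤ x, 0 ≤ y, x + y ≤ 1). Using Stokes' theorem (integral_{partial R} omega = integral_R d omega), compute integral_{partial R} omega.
integral_(partial R) omega = 2/3

Stokes: integral_partial_R omega = integral_R d omega with d omega = (∂Q/∂x - ∂P/∂y) dx ∧ dy.
  ∂Q/∂x = 6*x + y
  ∂P/∂y = 3*x
  integrand = ∂Q/∂x - ∂P/∂y = 3*x + y.
Integrating over R: integral_0^1 integral_0^{1-x} (3*x + y) dy dx = 2/3.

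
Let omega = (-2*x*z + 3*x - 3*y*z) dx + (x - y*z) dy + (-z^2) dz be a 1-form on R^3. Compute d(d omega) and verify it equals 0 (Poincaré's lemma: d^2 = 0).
d(d omega) = 0

Step 1: d omega = sum_{i<j} (∂f_j/∂x_i - ∂f_i/∂x_j) dx_i ∧ dx_j:
  coeff of dx ∧ dy: 3*z + 1
  coeff of dx ∧ dz: 2*x + 3*y
  coeff of dy ∧ dz: y
Step 2: Apply d again to each 2-form coefficient. The only possible 3-form in R^3 is dx ∧ dy ∧ dz, with coefficient
  ∂(coeff of dy∧dz)/∂x - ∂(coeff of dx∧dz)/∂y + ∂(coeff of dx∧dy)/∂z
  = ∂/∂x (y) - ∂/∂y (2*x + 3*y) + ∂/∂z (3*z + 1).
Each of these terms simplifies to sums of mixed partials that cancel in pairs. The result is 0 (by equality of mixed partials for smooth functions — Schwarz / Clairaut).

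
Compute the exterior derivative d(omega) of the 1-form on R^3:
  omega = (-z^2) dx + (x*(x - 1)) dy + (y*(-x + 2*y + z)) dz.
d(omega) = (2*x - 1) dx ∧ dy + (-y + 2*z) dx ∧ dz + (-x + 4*y + z) dy ∧ dz

For a 1-form omega = sum_i f_i dx_i, the exterior derivative is
  d(omega) = sum_{i < j} (∂f_j/∂x_i - ∂f_i/∂x_j) dx_i ∧ dx_j.
  coefficient of dx ∧ dy: ∂f_2/∂x - ∂f_1/∂y = ∂(x*(x - 1))/∂x - ∂(-z^2)/∂y = 2*x - 1
  coefficient of dx ∧ dz: ∂f_3/∂x - ∂f_1/∂z = ∂(y*(-x + 2*y + z))/∂x - ∂(-z^2)/∂z = -y + 2*z
  coefficient of dy ∧ dz: ∂f_3/∂y - ∂f_2/∂z = ∂(y*(-x + 2*y + z))/∂y - ∂(x*(x - 1))/∂z = -x + 4*y + z
Assembling: d(omega) = (2*x - 1) dx ∧ dy + (-y + 2*z) dx ∧ dz + (-x + 4*y + z) dy ∧ dz.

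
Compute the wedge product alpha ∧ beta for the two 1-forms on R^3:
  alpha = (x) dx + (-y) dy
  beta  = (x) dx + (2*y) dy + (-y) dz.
alpha ∧ beta = (3*x*y) dx ∧ dy + (-x*y) dx ∧ dz + (y^2) dy ∧ dz

Distribute the wedge, using dx_i ∧ dx_j = -dx_j ∧ dx_i and dx_i ∧ dx_i = 0. For each pair (i, j) with i < j, the coefficient of dx_i ∧ dx_j in alpha ∧ beta is (alpha_i * beta_j - alpha_j * beta_i). Collecting: alpha ∧ beta = (3*x*y) dx ∧ dy + (-x*y) dx ∧ dz + (y^2) dy ∧ dz.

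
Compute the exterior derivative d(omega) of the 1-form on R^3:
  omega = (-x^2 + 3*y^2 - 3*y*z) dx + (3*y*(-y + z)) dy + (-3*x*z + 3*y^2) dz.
d(omega) = (-6*y + 3*z) dx ∧ dy + (3*y - 3*z) dx ∧ dz + (3*y) dy ∧ dz

For a 1-form omega = sum_i f_i dx_i, the exterior derivative is
  d(omega) = sum_{i < j} (∂f_j/∂x_i - ∂f_i/∂x_j) dx_i ∧ dx_j.
  coefficient of dx ∧ dy: ∂f_2/∂x - ∂f_1/∂y = ∂(3*y*(-y + z))/∂x - ∂(-x^2 + 3*y^2 - 3*y*z)/∂y = -6*y + 3*z
  coefficient of dx ∧ dz: ∂f_3/∂x - ∂f_1/∂z = ∂(-3*x*z + 3*y^2)/∂x - ∂(-x^2 + 3*y^2 - 3*y*z)/∂z = 3*y - 3*z
  coefficient of dy ∧ dz: ∂f_3/∂y - ∂f_2/∂z = ∂(-3*x*z + 3*y^2)/∂y - ∂(3*y*(-y + z))/∂z = 3*y
Assembling: d(omega) = (-6*y + 3*z) dx ∧ dy + (3*y - 3*z) dx ∧ dz + (3*y) dy ∧ dz.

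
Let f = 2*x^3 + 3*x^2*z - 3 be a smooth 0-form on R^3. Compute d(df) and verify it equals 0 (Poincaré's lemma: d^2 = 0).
d(df) = 0

Step 1: df = sum_i (∂f/∂x_i) dx_i = (6*x*(x + z)) dx + (0) dy + (3*x^2) dz.
Step 2: Apply d again. Using the 1-form formula, the coefficient of dx ∧ dy in d(df) is ∂^2 f/∂x ∂y - ∂^2 f/∂y ∂x = (0) - (0) = 0 (equality of mixed partials for smooth f).
Similarly for dx ∧ dz and dy ∧ dz — all coefficients vanish. So d(df) = 0.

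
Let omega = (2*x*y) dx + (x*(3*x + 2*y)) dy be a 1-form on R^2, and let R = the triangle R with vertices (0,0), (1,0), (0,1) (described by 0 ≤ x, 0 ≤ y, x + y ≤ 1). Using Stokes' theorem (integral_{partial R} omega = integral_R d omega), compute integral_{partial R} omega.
integral_(partial R) omega = 1

Stokes: integral_partial_R omega = integral_R d omega with d omega = (∂Q/∂x - ∂P/∂y) dx ∧ dy.
  ∂Q/∂x = 6*x + 2*y
  ∂P/∂y = 2*x
  integrand = ∂Q/∂x - ∂P/∂y = 4*x + 2*y.
Integrating over R: integral_0^1 integral_0^{1-x} (4*x + 2*y) dy dx = 1.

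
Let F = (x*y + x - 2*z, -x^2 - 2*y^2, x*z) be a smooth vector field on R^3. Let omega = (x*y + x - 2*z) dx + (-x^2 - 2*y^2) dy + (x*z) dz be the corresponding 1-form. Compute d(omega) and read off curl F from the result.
d(omega) = (0) dy ∧ dz + (-z - 2) dz ∧ dx + (-3*x) dx ∧ dy; curl F = (0, -z - 2, -3*x)

d omega = sum_{i<j} (∂f_j/∂x_i - ∂f_i/∂x_j) dx_i ∧ dx_j. Under the identification (dy ∧ dz, dz ∧ dx, dx ∧ dy) ↔ (e_x, e_y, e_z), the coefficients are exactly the components of curl F. Compute:
  ∂R/∂y - ∂Q/∂z = (0) - (0) = 0
  ∂P/∂z - ∂R/∂x = (-2) - (z) = -z - 2
  ∂Q/∂x - ∂P/∂y = (-2*x) - (x) = -3*x.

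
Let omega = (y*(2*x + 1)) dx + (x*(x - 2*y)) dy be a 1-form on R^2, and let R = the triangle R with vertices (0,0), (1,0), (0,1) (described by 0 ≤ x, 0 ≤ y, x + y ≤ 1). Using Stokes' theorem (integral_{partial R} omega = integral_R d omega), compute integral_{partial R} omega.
integral_(partial R) omega = -5/6

Stokes: integral_partial_R omega = integral_R d omega with d omega = (∂Q/∂x - ∂P/∂y) dx ∧ dy.
  ∂Q/∂x = 2*x - 2*y
  ∂P/∂y = 2*x + 1
  integrand = ∂Q/∂x - ∂P/∂y = -2*y - 1.
Integrating over R: integral_0^1 integral_0^{1-x} (-2*y - 1) dy dx = -5/6.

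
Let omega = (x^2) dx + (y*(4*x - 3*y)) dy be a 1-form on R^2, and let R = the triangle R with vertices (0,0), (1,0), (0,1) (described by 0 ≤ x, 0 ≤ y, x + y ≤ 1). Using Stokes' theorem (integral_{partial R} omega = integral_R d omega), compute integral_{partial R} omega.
integral_(partial R) omega = 2/3

Stokes: integral_partial_R omega = integral_R d omega with d omega = (∂Q/∂x - ∂P/∂y) dx ∧ dy.
  ∂Q/∂x = 4*y
  ∂P/∂y = 0
  integrand = ∂Q/∂x - ∂P/∂y = 4*y.
Integrating over R: integral_0^1 integral_0^{1-x} (4*y) dy dx = 2/3.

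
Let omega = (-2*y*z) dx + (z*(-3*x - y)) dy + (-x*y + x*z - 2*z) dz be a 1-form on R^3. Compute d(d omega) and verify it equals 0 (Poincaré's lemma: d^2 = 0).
d(d omega) = 0

Step 1: d omega = sum_{i<j} (∂f_j/∂x_i - ∂f_i/∂x_j) dx_i ∧ dx_j:
  coeff of dx ∧ dy: -z
  coeff of dx ∧ dz: y + z
  coeff of dy ∧ dz: 2*x + y
Step 2: Apply d again to each 2-form coefficient. The only possible 3-form in R^3 is dx ∧ dy ∧ dz, with coefficient
  ∂(coeff of dy∧dz)/∂x - ∂(coeff of dx∧dz)/∂y + ∂(coeff of dx∧dy)/∂z
  = ∂/∂x (2*x + y) - ∂/∂y (y + z) + ∂/∂z (-z).
Each of these terms simplifies to sums of mixed partials that cancel in pairs. The result is 0 (by equality of mixed partials for smooth functions — Schwarz / Clairaut).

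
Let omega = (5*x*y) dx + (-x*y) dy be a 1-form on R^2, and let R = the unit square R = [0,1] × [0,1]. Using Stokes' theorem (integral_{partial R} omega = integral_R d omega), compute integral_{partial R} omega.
integral_(partial R) omega = -3

Stokes: integral_partial_R omega = integral_R d omega with d omega = (∂Q/∂x - ∂P/∂y) dx ∧ dy.
  ∂Q/∂x = -y
  ∂P/∂y = 5*x
  integrand = ∂Q/∂x - ∂P/∂y = -5*x - y.
Integrating over R: integral_0^1 integral_0^1 (-5*x - y) dx dy = -3.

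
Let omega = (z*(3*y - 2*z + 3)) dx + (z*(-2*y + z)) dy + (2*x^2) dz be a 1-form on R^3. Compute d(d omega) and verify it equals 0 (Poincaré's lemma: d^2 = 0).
d(d omega) = 0

Step 1: d omega = sum_{i<j} (∂f_j/∂x_i - ∂f_i/∂x_j) dx_i ∧ dx_j:
  coeff of dx ∧ dy: -3*z
  coeff of dx ∧ dz: 4*x - 3*y + 4*z - 3
  coeff of dy ∧ dz: 2*y - 2*z
Step 2: Apply d again to each 2-form coefficient. The only possible 3-form in R^3 is dx ∧ dy ∧ dz, with coefficient
  ∂(coeff of dy∧dz)/∂x - ∂(coeff of dx∧dz)/∂y + ∂(coeff of dx∧dy)/∂z
  = ∂/∂x (2*y - 2*z) - ∂/∂y (4*x - 3*y + 4*z - 3) + ∂/∂z (-3*z).
Each of these terms simplifies to sums of mixed partials that cancel in pairs. The result is 0 (by equality of mixed partials for smooth functions — Schwarz / Clairaut).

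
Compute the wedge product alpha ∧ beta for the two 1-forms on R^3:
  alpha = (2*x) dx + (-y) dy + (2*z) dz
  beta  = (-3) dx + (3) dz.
alpha ∧ beta = (6*x + 6*z) dx ∧ dz + (-3*y) dx ∧ dy + (-3*y) dy ∧ dz

Distribute the wedge, using dx_i ∧ dx_j = -dx_j ∧ dx_i and dx_i ∧ dx_i = 0. For each pair (i, j) with i < j, the coefficient of dx_i ∧ dx_j in alpha ∧ beta is (alpha_i * beta_j - alpha_j * beta_i). Collecting: alpha ∧ beta = (6*x + 6*z) dx ∧ dz + (-3*y) dx ∧ dy + (-3*y) dy ∧ dz.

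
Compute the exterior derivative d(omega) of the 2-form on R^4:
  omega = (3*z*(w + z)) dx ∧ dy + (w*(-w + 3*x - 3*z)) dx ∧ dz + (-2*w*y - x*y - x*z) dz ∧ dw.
d(omega) = (3*w + 6*z) dx ∧ dy ∧ dz + (3*z) dx ∧ dy ∧ dw + (-2*w + 3*x - y - 4*z) dx ∧ dz ∧ dw + (-2*w - x) dy ∧ dz ∧ dw

For a 2-form omega = sum_{i<j} g_{ij} dx_i ∧ dx_j, the exterior derivative is
  d(omega) = sum_{i<j} d(g_{ij}) ∧ dx_i ∧ dx_j = sum_{i<j, k} (∂g_{ij}/∂x_k) dx_k ∧ dx_i ∧ dx_j.
Expand each term, using dx_k ∧ dx_i ∧ dx_j = sgn(permutation) dx_{(a)} ∧ dx_{(b)} ∧ dx_{(c)} with (a < b < c) sorted:
  d(3*z*(w + z)) includes (∂/∂z)(3*z*(w + z)) dz = (3*w + 6*z) dz, which multiplied by dx ∧ dy gives (3*w + 6*z) dx ∧ dy ∧ dz
  d(3*z*(w + z)) includes (∂/∂w)(3*z*(w + z)) dw = (3*z) dw, which multiplied by dx ∧ dy gives (3*z) dx ∧ dy ∧ dw
  d(w*(-w + 3*x - 3*z)) includes (∂/∂w)(w*(-w + 3*x - 3*z)) dw = (-2*w + 3*x - 3*z) dw, which multiplied by dx ∧ dz gives (-2*w + 3*x - 3*z) dx ∧ dz ∧ dw
  d(-2*w*y - x*y - x*z) includes (∂/∂x)(-2*w*y - x*y - x*z) dx = (-y - z) dx, which multiplied by dz ∧ dw gives (-y - z) dx ∧ dz ∧ dw
  d(-2*w*y - x*y - x*z) includes (∂/∂y)(-2*w*y - x*y - x*z) dy = (-2*w - x) dy, which multiplied by dz ∧ dw gives (-2*w - x) dy ∧ dz ∧ dw
Collecting like 3-forms: d(omega) = (3*w + 6*z) dx ∧ dy ∧ dz + (3*z) dx ∧ dy ∧ dw + (-2*w + 3*x - y - 4*z) dx ∧ dz ∧ dw + (-2*w - x) dy ∧ dz ∧ dw.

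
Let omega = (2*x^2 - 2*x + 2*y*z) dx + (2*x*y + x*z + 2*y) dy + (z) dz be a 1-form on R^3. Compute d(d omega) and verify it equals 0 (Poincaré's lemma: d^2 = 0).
d(d omega) = 0

Step 1: d omega = sum_{i<j} (∂f_j/∂x_i - ∂f_i/∂x_j) dx_i ∧ dx_j:
  coeff of dx ∧ dy: 2*y - z
  coeff of dx ∧ dz: -2*y
  coeff of dy ∧ dz: -x
Step 2: Apply d again to each 2-form coefficient. The only possible 3-form in R^3 is dx ∧ dy ∧ dz, with coefficient
  ∂(coeff of dy∧dz)/∂x - ∂(coeff of dx∧dz)/∂y + ∂(coeff of dx∧dy)/∂z
  = ∂/∂x (-x) - ∂/∂y (-2*y) + ∂/∂z (2*y - z).
Each of these terms simplifies to sums of mixed partials that cancel in pairs. The result is 0 (by equality of mixed partials for smooth functions — Schwarz / Clairaut).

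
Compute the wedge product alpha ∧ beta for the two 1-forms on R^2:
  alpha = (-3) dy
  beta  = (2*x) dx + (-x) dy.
alpha ∧ beta = (6*x) dx ∧ dy

Distribute the wedge, using dx_i ∧ dx_j = -dx_j ∧ dx_i and dx_i ∧ dx_i = 0. For each pair (i, j) with i < j, the coefficient of dx_i ∧ dx_j in alpha ∧ beta is (alpha_i * beta_j - alpha_j * beta_i). Collecting: alpha ∧ beta = (6*x) dx ∧ dy.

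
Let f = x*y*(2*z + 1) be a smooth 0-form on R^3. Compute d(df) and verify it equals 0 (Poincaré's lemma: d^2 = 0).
d(df) = 0

Step 1: df = sum_i (∂f/∂x_i) dx_i = (y*(2*z + 1)) dx + (x*(2*z + 1)) dy + (2*x*y) dz.
Step 2: Apply d again. Using the 1-form formula, the coefficient of dx ∧ dy in d(df) is ∂^2 f/∂x ∂y - ∂^2 f/∂y ∂x = (2*z + 1) - (2*z + 1) = 0 (equality of mixed partials for smooth f).
Similarly for dx ∧ dz and dy ∧ dz — all coefficients vanish. So d(df) = 0.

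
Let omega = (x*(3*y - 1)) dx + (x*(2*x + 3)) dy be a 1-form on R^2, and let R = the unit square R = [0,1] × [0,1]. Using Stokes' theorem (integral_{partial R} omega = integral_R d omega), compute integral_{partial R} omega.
integral_(partial R) omega = 7/2

Stokes: integral_partial_R omega = integral_R d omega with d omega = (∂Q/∂x - ∂P/∂y) dx ∧ dy.
  ∂Q/∂x = 4*x + 3
  ∂P/∂y = 3*x
  integrand = ∂Q/∂x - ∂P/∂y = x + 3.
Integrating over R: integral_0^1 integral_0^1 (x + 3) dx dy = 7/2.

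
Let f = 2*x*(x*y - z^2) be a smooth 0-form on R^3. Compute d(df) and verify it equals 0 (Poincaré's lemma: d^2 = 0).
d(df) = 0

Step 1: df = sum_i (∂f/∂x_i) dx_i = (4*x*y - 2*z^2) dx + (2*x^2) dy + (-4*x*z) dz.
Step 2: Apply d again. Using the 1-form formula, the coefficient of dx ∧ dy in d(df) is ∂^2 f/∂x ∂y - ∂^2 f/∂y ∂x = (4*x) - (4*x) = 0 (equality of mixed partials for smooth f).
Similarly for dx ∧ dz and dy ∧ dz — all coefficients vanish. So d(df) = 0.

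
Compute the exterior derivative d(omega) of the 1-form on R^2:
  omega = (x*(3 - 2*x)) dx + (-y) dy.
d(omega) = 0

For a 1-form omega = sum_i f_i dx_i, the exterior derivative is
  d(omega) = sum_{i < j} (∂f_j/∂x_i - ∂f_i/∂x_j) dx_i ∧ dx_j.

Assembling: d(omega) = 0.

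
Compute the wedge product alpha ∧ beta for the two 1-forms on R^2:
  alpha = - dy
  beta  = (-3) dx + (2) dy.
alpha ∧ beta = (-3) dx ∧ dy

Distribute the wedge, using dx_i ∧ dx_j = -dx_j ∧ dx_i and dx_i ∧ dx_i = 0. For each pair (i, j) with i < j, the coefficient of dx_i ∧ dx_j in alpha ∧ beta is (alpha_i * beta_j - alpha_j * beta_i). Collecting: alpha ∧ beta = (-3) dx ∧ dy.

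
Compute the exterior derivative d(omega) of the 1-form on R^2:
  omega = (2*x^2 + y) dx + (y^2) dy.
d(omega) = (-1) dx ∧ dy

For a 1-form omega = sum_i f_i dx_i, the exterior derivative is
  d(omega) = sum_{i < j} (∂f_j/∂x_i - ∂f_i/∂x_j) dx_i ∧ dx_j.
  coefficient of dx ∧ dy: ∂f_2/∂x - ∂f_1/∂y = ∂(y^2)/∂x - ∂(2*x^2 + y)/∂y = -1
Assembling: d(omega) = (-1) dx ∧ dy.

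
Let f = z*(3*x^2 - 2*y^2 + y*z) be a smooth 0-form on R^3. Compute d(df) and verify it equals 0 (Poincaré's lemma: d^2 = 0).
d(df) = 0

Step 1: df = sum_i (∂f/∂x_i) dx_i = (6*x*z) dx + (z*(-4*y + z)) dy + (3*x^2 - 2*y^2 + 2*y*z) dz.
Step 2: Apply d again. Using the 1-form formula, the coefficient of dx ∧ dy in d(df) is ∂^2 f/∂x ∂y - ∂^2 f/∂y ∂x = (0) - (0) = 0 (equality of mixed partials for smooth f).
Similarly for dx ∧ dz and dy ∧ dz — all coefficients vanish. So d(df) = 0.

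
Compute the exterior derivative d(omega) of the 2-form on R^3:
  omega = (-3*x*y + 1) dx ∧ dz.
d(omega) = (3*x) dx ∧ dy ∧ dz

For a 2-form omega = sum_{i<j} g_{ij} dx_i ∧ dx_j, the exterior derivative is
  d(omega) = sum_{i<j} d(g_{ij}) ∧ dx_i ∧ dx_j = sum_{i<j, k} (∂g_{ij}/∂x_k) dx_k ∧ dx_i ∧ dx_j.
Expand each term, using dx_k ∧ dx_i ∧ dx_j = sgn(permutation) dx_{(a)} ∧ dx_{(b)} ∧ dx_{(c)} with (a < b < c) sorted:
  d(-3*x*y + 1) includes (∂/∂y)(-3*x*y + 1) dy = (-3*x) dy, which multiplied by dx ∧ dz gives (3*x) dx ∧ dy ∧ dz
Collecting like 3-forms: d(omega) = (3*x) dx ∧ dy ∧ dz.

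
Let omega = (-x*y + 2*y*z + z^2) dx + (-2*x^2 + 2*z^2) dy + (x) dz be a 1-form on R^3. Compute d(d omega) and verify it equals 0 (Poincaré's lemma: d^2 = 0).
d(d omega) = 0

Step 1: d omega = sum_{i<j} (∂f_j/∂x_i - ∂f_i/∂x_j) dx_i ∧ dx_j:
  coeff of dx ∧ dy: -3*x - 2*z
  coeff of dx ∧ dz: -2*y - 2*z + 1
  coeff of dy ∧ dz: -4*z
Step 2: Apply d again to each 2-form coefficient. The only possible 3-form in R^3 is dx ∧ dy ∧ dz, with coefficient
  ∂(coeff of dy∧dz)/∂x - ∂(coeff of dx∧dz)/∂y + ∂(coeff of dx∧dy)/∂z
  = ∂/∂x (-4*z) - ∂/∂y (-2*y - 2*z + 1) + ∂/∂z (-3*x - 2*z).
Each of these terms simplifies to sums of mixed partials that cancel in pairs. The result is 0 (by equality of mixed partials for smooth functions — Schwarz / Clairaut).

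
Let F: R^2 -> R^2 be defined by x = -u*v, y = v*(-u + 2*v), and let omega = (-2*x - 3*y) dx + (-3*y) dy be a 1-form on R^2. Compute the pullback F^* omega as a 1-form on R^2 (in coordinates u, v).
F^* omega = (v^2*(-8*u + 12*v)) du + (8*v*(-u^2 + 3*u*v - 3*v^2)) dv

Using F^*(f dg) = (f ∘ F) d(g ∘ F), substitute each coordinate x_i by F_i(u, v) in f_i, and replace dx_i by d F_i = (∂F_i/∂u) du + (∂F_i/∂v) dv.
  For the x component: f_1(F) = v*(5*u - 6*v); d F_1 = (-v) du + (-u) dv
  For the y component: f_2(F) = 3*v*(u - 2*v); d F_2 = (-v) du + (-u + 4*v) dv
Combining and collecting du, dv coefficients:
  coeff of du: v^2*(-8*u + 12*v)
  coeff of dv: 8*v*(-u^2 + 3*u*v - 3*v^2)
F^* omega = (v^2*(-8*u + 12*v)) du + (8*v*(-u^2 + 3*u*v - 3*v^2)) dv.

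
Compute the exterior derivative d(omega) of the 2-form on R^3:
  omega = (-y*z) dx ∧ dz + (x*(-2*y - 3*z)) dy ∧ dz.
d(omega) = (-2*y - 2*z) dx ∧ dy ∧ dz

For a 2-form omega = sum_{i<j} g_{ij} dx_i ∧ dx_j, the exterior derivative is
  d(omega) = sum_{i<j} d(g_{ij}) ∧ dx_i ∧ dx_j = sum_{i<j, k} (∂g_{ij}/∂x_k) dx_k ∧ dx_i ∧ dx_j.
Expand each term, using dx_k ∧ dx_i ∧ dx_j = sgn(permutation) dx_{(a)} ∧ dx_{(b)} ∧ dx_{(c)} with (a < b < c) sorted:
  d(-y*z) includes (∂/∂y)(-y*z) dy = (-z) dy, which multiplied by dx ∧ dz gives (z) dx ∧ dy ∧ dz
  d(x*(-2*y - 3*z)) includes (∂/∂x)(x*(-2*y - 3*z)) dx = (-2*y - 3*z) dx, which multiplied by dy ∧ dz gives (-2*y - 3*z) dx ∧ dy ∧ dz
Collecting like 3-forms: d(omega) = (-2*y - 2*z) dx ∧ dy ∧ dz.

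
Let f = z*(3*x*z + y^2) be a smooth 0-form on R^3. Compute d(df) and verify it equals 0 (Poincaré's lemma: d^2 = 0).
d(df) = 0

Step 1: df = sum_i (∂f/∂x_i) dx_i = (3*z^2) dx + (2*y*z) dy + (6*x*z + y^2) dz.
Step 2: Apply d again. Using the 1-form formula, the coefficient of dx ∧ dy in d(df) is ∂^2 f/∂x ∂y - ∂^2 f/∂y ∂x = (0) - (0) = 0 (equality of mixed partials for smooth f).
Similarly for dx ∧ dz and dy ∧ dz — all coefficients vanish. So d(df) = 0.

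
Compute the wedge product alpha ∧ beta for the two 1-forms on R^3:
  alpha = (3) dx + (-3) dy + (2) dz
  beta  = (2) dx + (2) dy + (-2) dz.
alpha ∧ beta = (12) dx ∧ dy + (-10) dx ∧ dz + (2) dy ∧ dz

Distribute the wedge, using dx_i ∧ dx_j = -dx_j ∧ dx_i and dx_i ∧ dx_i = 0. For each pair (i, j) with i < j, the coefficient of dx_i ∧ dx_j in alpha ∧ beta is (alpha_i * beta_j - alpha_j * beta_i). Collecting: alpha ∧ beta = (12) dx ∧ dy + (-10) dx ∧ dz + (2) dy ∧ dz.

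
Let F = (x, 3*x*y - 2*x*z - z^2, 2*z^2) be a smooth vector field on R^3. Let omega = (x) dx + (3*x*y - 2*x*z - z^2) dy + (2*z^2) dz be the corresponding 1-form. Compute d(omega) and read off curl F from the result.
d(omega) = (2*x + 2*z) dy ∧ dz + (0) dz ∧ dx + (3*y - 2*z) dx ∧ dy; curl F = (2*x + 2*z, 0, 3*y - 2*z)

d omega = sum_{i<j} (∂f_j/∂x_i - ∂f_i/∂x_j) dx_i ∧ dx_j. Under the identification (dy ∧ dz, dz ∧ dx, dx ∧ dy) ↔ (e_x, e_y, e_z), the coefficients are exactly the components of curl F. Compute:
  ∂R/∂y - ∂Q/∂z = (0) - (-2*x - 2*z) = 2*x + 2*z
  ∂P/∂z - ∂R/∂x = (0) - (0) = 0
  ∂Q/∂x - ∂P/∂y = (3*y - 2*z) - (0) = 3*y - 2*z.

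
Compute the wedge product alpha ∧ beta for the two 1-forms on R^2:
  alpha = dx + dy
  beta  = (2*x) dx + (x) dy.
alpha ∧ beta = (-x) dx ∧ dy

Distribute the wedge, using dx_i ∧ dx_j = -dx_j ∧ dx_i and dx_i ∧ dx_i = 0. For each pair (i, j) with i < j, the coefficient of dx_i ∧ dx_j in alpha ∧ beta is (alpha_i * beta_j - alpha_j * beta_i). Collecting: alpha ∧ beta = (-x) dx ∧ dy.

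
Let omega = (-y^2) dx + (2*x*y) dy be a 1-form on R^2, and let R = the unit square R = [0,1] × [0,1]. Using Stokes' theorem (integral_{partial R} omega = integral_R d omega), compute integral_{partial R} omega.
integral_(partial R) omega = 2

Stokes: integral_partial_R omega = integral_R d omega with d omega = (∂Q/∂x - ∂P/∂y) dx ∧ dy.
  ∂Q/∂x = 2*y
  ∂P/∂y = -2*y
  integrand = ∂Q/∂x - ∂P/∂y = 4*y.
Integrating over R: integral_0^1 integral_0^1 (4*y) dx dy = 2.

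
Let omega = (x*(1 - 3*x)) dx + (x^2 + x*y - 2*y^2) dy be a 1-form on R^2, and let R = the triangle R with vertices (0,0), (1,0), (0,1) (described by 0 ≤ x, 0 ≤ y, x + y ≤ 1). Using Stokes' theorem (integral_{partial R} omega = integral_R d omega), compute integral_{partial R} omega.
integral_(partial R) omega = 1/2

Stokes: integral_partial_R omega = integral_R d omega with d omega = (∂Q/∂x - ∂P/∂y) dx ∧ dy.
  ∂Q/∂x = 2*x + y
  ∂P/∂y = 0
  integrand = ∂Q/∂x - ∂P/∂y = 2*x + y.
Integrating over R: integral_0^1 integral_0^{1-x} (2*x + y) dy dx = 1/2.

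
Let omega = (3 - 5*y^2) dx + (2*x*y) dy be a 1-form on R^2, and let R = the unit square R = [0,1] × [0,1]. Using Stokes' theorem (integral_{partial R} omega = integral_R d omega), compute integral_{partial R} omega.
integral_(partial R) omega = 6

Stokes: integral_partial_R omega = integral_R d omega with d omega = (∂Q/∂x - ∂P/∂y) dx ∧ dy.
  ∂Q/∂x = 2*y
  ∂P/∂y = -10*y
  integrand = ∂Q/∂x - ∂P/∂y = 12*y.
Integrating over R: integral_0^1 integral_0^1 (12*y) dx dy = 6.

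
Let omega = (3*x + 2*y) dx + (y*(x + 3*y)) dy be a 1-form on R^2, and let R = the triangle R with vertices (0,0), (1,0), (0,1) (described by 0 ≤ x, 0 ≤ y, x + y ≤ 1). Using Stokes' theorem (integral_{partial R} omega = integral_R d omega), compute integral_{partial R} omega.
integral_(partial R) omega = -5/6

Stokes: integral_partial_R omega = integral_R d omega with d omega = (∂Q/∂x - ∂P/∂y) dx ∧ dy.
  ∂Q/∂x = y
  ∂P/∂y = 2
  integrand = ∂Q/∂x - ∂P/∂y = y - 2.
Integrating over R: integral_0^1 integral_0^{1-x} (y - 2) dy dx = -5/6.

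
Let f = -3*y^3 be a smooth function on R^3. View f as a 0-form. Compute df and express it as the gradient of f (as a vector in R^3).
df = (0) dx + (-9*y^2) dy + (0) dz; grad f = (0, -9*y^2, 0)

For a 0-form f, d f = (∂f/∂x) dx + (∂f/∂y) dy + (∂f/∂z) dz. The components of the vector representation are exactly the entries of grad f in Cartesian coordinates:
  ∂f/∂x = 0
  ∂f/∂y = -9*y^2
  ∂f/∂z = 0.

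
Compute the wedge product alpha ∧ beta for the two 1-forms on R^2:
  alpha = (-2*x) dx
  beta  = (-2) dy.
alpha ∧ beta = (4*x) dx ∧ dy

Distribute the wedge, using dx_i ∧ dx_j = -dx_j ∧ dx_i and dx_i ∧ dx_i = 0. For each pair (i, j) with i < j, the coefficient of dx_i ∧ dx_j in alpha ∧ beta is (alpha_i * beta_j - alpha_j * beta_i). Collecting: alpha ∧ beta = (4*x) dx ∧ dy.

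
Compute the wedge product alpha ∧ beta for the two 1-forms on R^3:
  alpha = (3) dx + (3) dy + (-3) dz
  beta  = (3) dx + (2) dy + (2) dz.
alpha ∧ beta = (-3) dx ∧ dy + (15) dx ∧ dz + (12) dy ∧ dz

Distribute the wedge, using dx_i ∧ dx_j = -dx_j ∧ dx_i and dx_i ∧ dx_i = 0. For each pair (i, j) with i < j, the coefficient of dx_i ∧ dx_j in alpha ∧ beta is (alpha_i * beta_j - alpha_j * beta_i). Collecting: alpha ∧ beta = (-3) dx ∧ dy + (15) dx ∧ dz + (12) dy ∧ dz.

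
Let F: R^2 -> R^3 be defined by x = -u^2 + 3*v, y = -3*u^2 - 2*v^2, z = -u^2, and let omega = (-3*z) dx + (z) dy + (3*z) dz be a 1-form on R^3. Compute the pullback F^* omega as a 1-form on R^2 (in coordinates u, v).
F^* omega = (6*u^3) du + (u^2*(4*v + 9)) dv

Using F^*(f dg) = (f ∘ F) d(g ∘ F), substitute each coordinate x_i by F_i(u, v) in f_i, and replace dx_i by d F_i = (∂F_i/∂u) du + (∂F_i/∂v) dv.
  For the x component: f_1(F) = 3*u^2; d F_1 = (-2*u) du + (3) dv
  For the y component: f_2(F) = -u^2; d F_2 = (-6*u) du + (-4*v) dv
  For the z component: f_3(F) = -3*u^2; d F_3 = (-2*u) du + (0) dv
Combining and collecting du, dv coefficients:
  coeff of du: 6*u^3
  coeff of dv: u^2*(4*v + 9)
F^* omega = (6*u^3) du + (u^2*(4*v + 9)) dv.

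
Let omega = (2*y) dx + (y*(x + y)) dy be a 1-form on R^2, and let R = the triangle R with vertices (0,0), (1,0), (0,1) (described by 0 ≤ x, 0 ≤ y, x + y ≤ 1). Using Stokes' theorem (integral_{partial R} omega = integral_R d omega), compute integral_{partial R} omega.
integral_(partial R) omega = -5/6

Stokes: integral_partial_R omega = integral_R d omega with d omega = (∂Q/∂x - ∂P/∂y) dx ∧ dy.
  ∂Q/∂x = y
  ∂P/∂y = 2
  integrand = ∂Q/∂x - ∂P/∂y = y - 2.
Integrating over R: integral_0^1 integral_0^{1-x} (y - 2) dy dx = -5/6.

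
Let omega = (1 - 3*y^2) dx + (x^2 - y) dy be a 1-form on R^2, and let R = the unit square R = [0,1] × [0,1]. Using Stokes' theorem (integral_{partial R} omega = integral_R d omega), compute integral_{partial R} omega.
integral_(partial R) omega = 4

Stokes: integral_partial_R omega = integral_R d omega with d omega = (∂Q/∂x - ∂P/∂y) dx ∧ dy.
  ∂Q/∂x = 2*x
  ∂P/∂y = -6*y
  integrand = ∂Q/∂x - ∂P/∂y = 2*x + 6*y.
Integrating over R: integral_0^1 integral_0^1 (2*x + 6*y) dx dy = 4.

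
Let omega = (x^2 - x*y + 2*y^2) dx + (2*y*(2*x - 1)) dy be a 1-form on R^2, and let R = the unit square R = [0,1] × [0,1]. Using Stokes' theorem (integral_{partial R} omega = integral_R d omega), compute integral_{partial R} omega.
integral_(partial R) omega = 1/2

Stokes: integral_partial_R omega = integral_R d omega with d omega = (∂Q/∂x - ∂P/∂y) dx ∧ dy.
  ∂Q/∂x = 4*y
  ∂P/∂y = -x + 4*y
  integrand = ∂Q/∂x - ∂P/∂y = x.
Integrating over R: integral_0^1 integral_0^1 (x) dx dy = 1/2.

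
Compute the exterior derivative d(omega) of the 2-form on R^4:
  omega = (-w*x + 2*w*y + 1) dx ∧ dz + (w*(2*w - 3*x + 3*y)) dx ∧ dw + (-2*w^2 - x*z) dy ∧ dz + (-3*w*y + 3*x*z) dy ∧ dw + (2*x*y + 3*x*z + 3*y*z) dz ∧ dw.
d(omega) = (-2*w - z) dx ∧ dy ∧ dz + (-x + 4*y + 3*z) dx ∧ dz ∧ dw + (-3*w + 3*z) dx ∧ dy ∧ dw + (-4*w - x + 3*z) dy ∧ dz ∧ dw

For a 2-form omega = sum_{i<j} g_{ij} dx_i ∧ dx_j, the exterior derivative is
  d(omega) = sum_{i<j} d(g_{ij}) ∧ dx_i ∧ dx_j = sum_{i<j, k} (∂g_{ij}/∂x_k) dx_k ∧ dx_i ∧ dx_j.
Expand each term, using dx_k ∧ dx_i ∧ dx_j = sgn(permutation) dx_{(a)} ∧ dx_{(b)} ∧ dx_{(c)} with (a < b < c) sorted:
  d(-w*x + 2*w*y + 1) includes (∂/∂y)(-w*x + 2*w*y + 1) dy = (2*w) dy, which multiplied by dx ∧ dz gives (-2*w) dx ∧ dy ∧ dz
  d(-w*x + 2*w*y + 1) includes (∂/∂w)(-w*x + 2*w*y + 1) dw = (-x + 2*y) dw, which multiplied by dx ∧ dz gives (-x + 2*y) dx ∧ dz ∧ dw
  d(w*(2*w - 3*x + 3*y)) includes (∂/∂y)(w*(2*w - 3*x + 3*y)) dy = (3*w) dy, which multiplied by dx ∧ dw gives (-3*w) dx ∧ dy ∧ dw
  d(-2*w^2 - x*z) includes (∂/∂x)(-2*w^2 - x*z) dx = (-z) dx, which multiplied by dy ∧ dz gives (-z) dx ∧ dy ∧ dz
  d(-2*w^2 - x*z) includes (∂/∂w)(-2*w^2 - x*z) dw = (-4*w) dw, which multiplied by dy ∧ dz gives (-4*w) dy ∧ dz ∧ dw
  d(-3*w*y + 3*x*z) includes (∂/∂x)(-3*w*y + 3*x*z) dx = (3*z) dx, which multiplied by dy ∧ dw gives (3*z) dx ∧ dy ∧ dw
  d(-3*w*y + 3*x*z) includes (∂/∂z)(-3*w*y + 3*x*z) dz = (3*x) dz, which multiplied by dy ∧ dw gives (-3*x) dy ∧ dz ∧ dw
  d(2*x*y + 3*x*z + 3*y*z) includes (∂/∂x)(2*x*y + 3*x*z + 3*y*z) dx = (2*y + 3*z) dx, which multiplied by dz ∧ dw gives (2*y + 3*z) dx ∧ dz ∧ dw
  d(2*x*y + 3*x*z + 3*y*z) includes (∂/∂y)(2*x*y + 3*x*z + 3*y*z) dy = (2*x + 3*z) dy, which multiplied by dz ∧ dw gives (2*x + 3*z) dy ∧ dz ∧ dw
Collecting like 3-forms: d(omega) = (-2*w - z) dx ∧ dy ∧ dz + (-x + 4*y + 3*z) dx ∧ dz ∧ dw + (-3*w + 3*z) dx ∧ dy ∧ dw + (-4*w - x + 3*z) dy ∧ dz ∧ dw.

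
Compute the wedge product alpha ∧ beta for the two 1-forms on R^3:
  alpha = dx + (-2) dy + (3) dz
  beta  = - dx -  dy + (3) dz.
alpha ∧ beta = (-3) dx ∧ dy + (6) dx ∧ dz + (-3) dy ∧ dz

Distribute the wedge, using dx_i ∧ dx_j = -dx_j ∧ dx_i and dx_i ∧ dx_i = 0. For each pair (i, j) with i < j, the coefficient of dx_i ∧ dx_j in alpha ∧ beta is (alpha_i * beta_j - alpha_j * beta_i). Collecting: alpha ∧ beta = (-3) dx ∧ dy + (6) dx ∧ dz + (-3) dy ∧ dz.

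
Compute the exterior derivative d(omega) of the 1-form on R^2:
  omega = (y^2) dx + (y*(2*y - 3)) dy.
d(omega) = (-2*y) dx ∧ dy

For a 1-form omega = sum_i f_i dx_i, the exterior derivative is
  d(omega) = sum_{i < j} (∂f_j/∂x_i - ∂f_i/∂x_j) dx_i ∧ dx_j.
  coefficient of dx ∧ dy: ∂f_2/∂x - ∂f_1/∂y = ∂(y*(2*y - 3))/∂x - ∂(y^2)/∂y = -2*y
Assembling: d(omega) = (-2*y) dx ∧ dy.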